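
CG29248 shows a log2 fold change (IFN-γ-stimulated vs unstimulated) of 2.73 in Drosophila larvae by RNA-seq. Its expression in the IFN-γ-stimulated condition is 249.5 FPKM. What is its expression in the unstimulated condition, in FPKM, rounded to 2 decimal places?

37.61

Fold change = 2^(2.73) = 6.6346
unstimulated expression = 249.5 / 6.6346 = 37.61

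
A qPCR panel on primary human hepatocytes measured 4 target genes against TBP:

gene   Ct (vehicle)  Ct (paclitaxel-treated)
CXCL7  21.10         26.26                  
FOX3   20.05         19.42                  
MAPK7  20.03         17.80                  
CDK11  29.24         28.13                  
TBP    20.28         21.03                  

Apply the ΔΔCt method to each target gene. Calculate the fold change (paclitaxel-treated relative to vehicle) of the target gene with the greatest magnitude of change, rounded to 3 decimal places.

0.047

CXCL7: ΔΔCt = (26.26−21.03) − (21.10−20.28) = 5.23 − 0.82 = 4.41; fold change = 2^-4.41 = 0.047
FOX3: ΔΔCt = (19.42−21.03) − (20.05−20.28) = -1.61 − (-0.23) = -1.38; fold change = 2^1.38 = 2.603
MAPK7: ΔΔCt = (17.80−21.03) − (20.03−20.28) = -3.23 − (-0.25) = -2.98; fold change = 2^2.98 = 7.890
CDK11: ΔΔCt = (28.13−21.03) − (29.24−20.28) = 7.10 − 8.96 = -1.86; fold change = 2^1.86 = 3.630
CXCL7 has the largest |ΔΔCt| = 4.41.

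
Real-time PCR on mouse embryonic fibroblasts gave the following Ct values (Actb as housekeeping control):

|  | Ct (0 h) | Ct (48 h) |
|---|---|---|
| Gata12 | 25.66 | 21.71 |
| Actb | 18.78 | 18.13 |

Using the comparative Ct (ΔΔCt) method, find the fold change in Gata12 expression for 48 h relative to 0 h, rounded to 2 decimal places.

ΔCt(0 h) = 25.660 − 18.780 = 6.880
ΔCt(48 h) = 21.710 − 18.130 = 3.580
ΔΔCt = 3.580 − 6.880 = -3.300
Fold change = 2^(−(-3.300)) = 2^3.300 = 9.849

9.85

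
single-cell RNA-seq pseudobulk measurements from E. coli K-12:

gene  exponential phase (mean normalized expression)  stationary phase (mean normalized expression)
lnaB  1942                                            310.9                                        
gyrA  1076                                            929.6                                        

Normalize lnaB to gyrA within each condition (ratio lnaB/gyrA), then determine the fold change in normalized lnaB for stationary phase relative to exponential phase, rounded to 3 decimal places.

lnaB/gyrA (exponential phase) = 1942 / 1076 = 1.8048
lnaB/gyrA (stationary phase) = 310.9 / 929.6 = 0.33444
Fold change = 0.33444 / 1.8048 = 0.1853

0.185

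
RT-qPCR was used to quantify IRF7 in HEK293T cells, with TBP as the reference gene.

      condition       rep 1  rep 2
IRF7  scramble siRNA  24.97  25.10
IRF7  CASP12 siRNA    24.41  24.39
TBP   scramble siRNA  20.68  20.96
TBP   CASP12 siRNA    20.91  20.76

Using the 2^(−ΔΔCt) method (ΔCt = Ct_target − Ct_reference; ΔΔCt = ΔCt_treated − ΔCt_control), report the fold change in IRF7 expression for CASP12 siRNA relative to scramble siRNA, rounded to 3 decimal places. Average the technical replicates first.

1.569

Mean Ct: IRF7 scramble siRNA 25.035; IRF7 CASP12 siRNA 24.400; TBP scramble siRNA 20.820; TBP CASP12 siRNA 20.835
ΔCt(scramble siRNA) = 25.035 − 20.820 = 4.215
ΔCt(CASP12 siRNA) = 24.400 − 20.835 = 3.565
ΔΔCt = 3.565 − 4.215 = -0.650
Fold change = 2^(−(-0.650)) = 2^0.650 = 1.5692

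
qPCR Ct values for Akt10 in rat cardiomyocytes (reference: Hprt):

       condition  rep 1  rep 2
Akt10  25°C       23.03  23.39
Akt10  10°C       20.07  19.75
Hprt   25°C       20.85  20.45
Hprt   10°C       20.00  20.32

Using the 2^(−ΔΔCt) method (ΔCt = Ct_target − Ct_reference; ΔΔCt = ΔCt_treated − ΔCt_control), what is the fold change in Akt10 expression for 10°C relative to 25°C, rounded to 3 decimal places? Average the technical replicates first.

Mean Ct: Akt10 25°C 23.210; Akt10 10°C 19.910; Hprt 25°C 20.650; Hprt 10°C 20.160
ΔCt(25°C) = 23.210 − 20.650 = 2.560
ΔCt(10°C) = 19.910 − 20.160 = -0.250
ΔΔCt = -0.250 − 2.560 = -2.810
Fold change = 2^(−(-2.810)) = 2^2.810 = 7.0128

7.013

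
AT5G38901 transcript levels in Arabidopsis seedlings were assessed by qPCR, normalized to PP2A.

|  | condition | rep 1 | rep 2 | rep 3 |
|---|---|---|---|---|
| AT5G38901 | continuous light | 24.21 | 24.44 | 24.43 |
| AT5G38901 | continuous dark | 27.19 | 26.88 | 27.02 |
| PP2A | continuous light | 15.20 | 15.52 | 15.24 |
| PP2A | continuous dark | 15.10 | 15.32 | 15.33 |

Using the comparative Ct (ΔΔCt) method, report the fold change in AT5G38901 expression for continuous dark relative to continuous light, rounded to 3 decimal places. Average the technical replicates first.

Mean Ct: AT5G38901 continuous light 24.360; AT5G38901 continuous dark 27.030; PP2A continuous light 15.320; PP2A continuous dark 15.250
ΔCt(continuous light) = 24.360 − 15.320 = 9.040
ΔCt(continuous dark) = 27.030 − 15.250 = 11.780
ΔΔCt = 11.780 − 9.040 = 2.740
Fold change = 2^(−2.740) = 0.1497

0.150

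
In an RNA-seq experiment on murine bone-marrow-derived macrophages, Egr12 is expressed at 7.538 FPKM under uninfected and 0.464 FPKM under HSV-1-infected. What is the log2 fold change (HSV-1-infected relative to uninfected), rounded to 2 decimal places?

-4.02

Fold change = 0.464 / 7.538 = 0.0616
log2(0.0616) = -4.022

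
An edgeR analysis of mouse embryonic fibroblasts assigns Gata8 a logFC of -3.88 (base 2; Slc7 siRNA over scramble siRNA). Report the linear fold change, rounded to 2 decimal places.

Fold change = 2^(-3.88) = 0.068

0.07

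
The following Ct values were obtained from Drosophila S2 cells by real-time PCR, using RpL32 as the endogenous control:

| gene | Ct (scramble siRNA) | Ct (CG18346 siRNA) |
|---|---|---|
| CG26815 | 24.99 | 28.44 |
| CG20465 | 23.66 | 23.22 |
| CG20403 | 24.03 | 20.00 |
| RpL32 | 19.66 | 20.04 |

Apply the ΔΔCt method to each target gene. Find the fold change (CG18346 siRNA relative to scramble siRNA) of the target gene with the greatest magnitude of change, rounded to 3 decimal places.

CG26815: ΔΔCt = (28.44−20.04) − (24.99−19.66) = 8.40 − 5.33 = 3.07; fold change = 2^-3.07 = 0.119
CG20465: ΔΔCt = (23.22−20.04) − (23.66−19.66) = 3.18 − 4.00 = -0.82; fold change = 2^0.82 = 1.765
CG20403: ΔΔCt = (20.00−20.04) − (24.03−19.66) = -0.04 − 4.37 = -4.41; fold change = 2^4.41 = 21.259
CG20403 has the largest |ΔΔCt| = 4.41.

21.259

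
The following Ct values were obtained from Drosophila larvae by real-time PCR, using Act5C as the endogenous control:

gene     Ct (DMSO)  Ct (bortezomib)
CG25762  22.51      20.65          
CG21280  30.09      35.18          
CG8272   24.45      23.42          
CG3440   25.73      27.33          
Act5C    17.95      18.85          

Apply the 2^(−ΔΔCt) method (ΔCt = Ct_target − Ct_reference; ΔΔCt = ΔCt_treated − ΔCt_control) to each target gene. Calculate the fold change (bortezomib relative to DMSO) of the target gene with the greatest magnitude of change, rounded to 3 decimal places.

CG25762: ΔΔCt = (20.65−18.85) − (22.51−17.95) = 1.80 − 4.56 = -2.76; fold change = 2^2.76 = 6.774
CG21280: ΔΔCt = (35.18−18.85) − (30.09−17.95) = 16.33 − 12.14 = 4.19; fold change = 2^-4.19 = 0.055
CG8272: ΔΔCt = (23.42−18.85) − (24.45−17.95) = 4.57 − 6.50 = -1.93; fold change = 2^1.93 = 3.811
CG3440: ΔΔCt = (27.33−18.85) − (25.73−17.95) = 8.48 − 7.78 = 0.70; fold change = 2^-0.70 = 0.616
CG21280 has the largest |ΔΔCt| = 4.19.

0.055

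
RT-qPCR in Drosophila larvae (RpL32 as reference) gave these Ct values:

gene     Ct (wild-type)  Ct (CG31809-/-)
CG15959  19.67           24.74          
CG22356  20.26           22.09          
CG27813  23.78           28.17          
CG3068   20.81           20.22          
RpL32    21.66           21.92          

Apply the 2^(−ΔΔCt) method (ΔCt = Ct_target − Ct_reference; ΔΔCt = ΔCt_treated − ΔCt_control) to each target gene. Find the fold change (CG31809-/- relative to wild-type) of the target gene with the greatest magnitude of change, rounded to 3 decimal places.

CG15959: ΔΔCt = (24.74−21.92) − (19.67−21.66) = 2.82 − (-1.99) = 4.81; fold change = 2^-4.81 = 0.036
CG22356: ΔΔCt = (22.09−21.92) − (20.26−21.66) = 0.17 − (-1.40) = 1.57; fold change = 2^-1.57 = 0.337
CG27813: ΔΔCt = (28.17−21.92) − (23.78−21.66) = 6.25 − 2.12 = 4.13; fold change = 2^-4.13 = 0.057
CG3068: ΔΔCt = (20.22−21.92) − (20.81−21.66) = -1.70 − (-0.85) = -0.85; fold change = 2^0.85 = 1.803
CG15959 has the largest |ΔΔCt| = 4.81.

0.036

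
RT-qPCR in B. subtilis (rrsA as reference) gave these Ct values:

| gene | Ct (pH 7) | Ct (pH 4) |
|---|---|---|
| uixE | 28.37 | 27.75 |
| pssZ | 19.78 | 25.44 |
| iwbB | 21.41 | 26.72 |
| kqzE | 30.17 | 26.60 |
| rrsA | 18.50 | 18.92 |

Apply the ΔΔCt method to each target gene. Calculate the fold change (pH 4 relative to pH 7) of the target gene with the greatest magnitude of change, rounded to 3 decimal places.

0.026

uixE: ΔΔCt = (27.75−18.92) − (28.37−18.50) = 8.83 − 9.87 = -1.04; fold change = 2^1.04 = 2.056
pssZ: ΔΔCt = (25.44−18.92) − (19.78−18.50) = 6.52 − 1.28 = 5.24; fold change = 2^-5.24 = 0.026
iwbB: ΔΔCt = (26.72−18.92) − (21.41−18.50) = 7.80 − 2.91 = 4.89; fold change = 2^-4.89 = 0.034
kqzE: ΔΔCt = (26.60−18.92) − (30.17−18.50) = 7.68 − 11.67 = -3.99; fold change = 2^3.99 = 15.889
pssZ has the largest |ΔΔCt| = 5.24.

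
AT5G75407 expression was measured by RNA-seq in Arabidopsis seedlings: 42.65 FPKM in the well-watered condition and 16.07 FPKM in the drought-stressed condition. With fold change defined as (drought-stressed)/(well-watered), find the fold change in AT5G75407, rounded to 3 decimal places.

Fold change = 16.07 / 42.65 = 0.3768
AT5G75407 is downregulated.

0.377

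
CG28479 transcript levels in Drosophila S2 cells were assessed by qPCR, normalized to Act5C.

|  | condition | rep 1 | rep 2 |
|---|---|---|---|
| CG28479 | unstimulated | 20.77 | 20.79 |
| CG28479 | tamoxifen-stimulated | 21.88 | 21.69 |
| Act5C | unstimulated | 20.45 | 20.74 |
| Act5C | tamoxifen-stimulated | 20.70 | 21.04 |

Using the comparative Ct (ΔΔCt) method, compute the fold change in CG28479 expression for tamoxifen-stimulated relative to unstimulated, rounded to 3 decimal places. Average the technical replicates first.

0.603

Mean Ct: CG28479 unstimulated 20.780; CG28479 tamoxifen-stimulated 21.785; Act5C unstimulated 20.595; Act5C tamoxifen-stimulated 20.870
ΔCt(unstimulated) = 20.780 − 20.595 = 0.185
ΔCt(tamoxifen-stimulated) = 21.785 − 20.870 = 0.915
ΔΔCt = 0.915 − 0.185 = 0.730
Fold change = 2^(−0.730) = 0.6029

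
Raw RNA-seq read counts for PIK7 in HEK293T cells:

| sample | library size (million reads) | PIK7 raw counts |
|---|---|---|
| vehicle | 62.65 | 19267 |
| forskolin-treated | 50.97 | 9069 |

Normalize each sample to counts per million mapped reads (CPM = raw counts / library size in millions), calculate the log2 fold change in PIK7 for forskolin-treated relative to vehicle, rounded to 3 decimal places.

-0.789

CPM(vehicle) = 19267 / 62.65 = 307.5339
CPM(forskolin-treated) = 9069 / 50.97 = 177.9282
Fold change = 177.9282 / 307.5339 = 0.57856
log2(0.57856) = -0.7895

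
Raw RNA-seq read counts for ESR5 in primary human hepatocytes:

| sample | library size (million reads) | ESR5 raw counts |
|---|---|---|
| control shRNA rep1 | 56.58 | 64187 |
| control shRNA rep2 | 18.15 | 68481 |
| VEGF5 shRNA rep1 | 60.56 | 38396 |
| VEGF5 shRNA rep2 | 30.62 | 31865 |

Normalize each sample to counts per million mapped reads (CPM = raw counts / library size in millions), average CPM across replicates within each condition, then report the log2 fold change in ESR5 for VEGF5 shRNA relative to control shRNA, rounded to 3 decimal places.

-1.551

CPM(control shRNA rep1) = 64187 / 56.58 = 1134.4468
CPM(control shRNA rep2) = 68481 / 18.15 = 3773.0579
CPM(VEGF5 shRNA rep1) = 38396 / 60.56 = 634.0159
CPM(VEGF5 shRNA rep2) = 31865 / 30.62 = 1040.6597
mean CPM(control shRNA) = 2453.7523; mean CPM(VEGF5 shRNA) = 837.3378
Fold change = 837.3378 / 2453.7523 = 0.34125
log2(0.34125) = -1.5511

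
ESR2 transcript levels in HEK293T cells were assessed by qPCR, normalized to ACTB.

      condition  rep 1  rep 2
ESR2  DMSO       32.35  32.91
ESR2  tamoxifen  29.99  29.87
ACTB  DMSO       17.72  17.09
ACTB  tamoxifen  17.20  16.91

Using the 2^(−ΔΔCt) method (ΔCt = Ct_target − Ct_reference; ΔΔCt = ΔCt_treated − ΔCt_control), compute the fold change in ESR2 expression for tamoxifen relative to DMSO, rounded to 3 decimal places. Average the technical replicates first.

Mean Ct: ESR2 DMSO 32.630; ESR2 tamoxifen 29.930; ACTB DMSO 17.405; ACTB tamoxifen 17.055
ΔCt(DMSO) = 32.630 − 17.405 = 15.225
ΔCt(tamoxifen) = 29.930 − 17.055 = 12.875
ΔΔCt = 12.875 − 15.225 = -2.350
Fold change = 2^(−(-2.350)) = 2^2.350 = 5.0982

5.098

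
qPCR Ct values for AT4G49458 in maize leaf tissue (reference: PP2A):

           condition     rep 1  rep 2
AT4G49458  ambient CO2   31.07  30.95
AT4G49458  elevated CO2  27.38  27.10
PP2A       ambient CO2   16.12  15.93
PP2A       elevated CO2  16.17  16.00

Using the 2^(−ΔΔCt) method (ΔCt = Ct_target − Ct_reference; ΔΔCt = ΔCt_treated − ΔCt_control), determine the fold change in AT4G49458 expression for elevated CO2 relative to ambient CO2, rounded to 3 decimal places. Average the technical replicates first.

Mean Ct: AT4G49458 ambient CO2 31.010; AT4G49458 elevated CO2 27.240; PP2A ambient CO2 16.025; PP2A elevated CO2 16.085
ΔCt(ambient CO2) = 31.010 − 16.025 = 14.985
ΔCt(elevated CO2) = 27.240 − 16.085 = 11.155
ΔΔCt = 11.155 − 14.985 = -3.830
Fold change = 2^(−(-3.830)) = 2^3.830 = 14.2215

14.221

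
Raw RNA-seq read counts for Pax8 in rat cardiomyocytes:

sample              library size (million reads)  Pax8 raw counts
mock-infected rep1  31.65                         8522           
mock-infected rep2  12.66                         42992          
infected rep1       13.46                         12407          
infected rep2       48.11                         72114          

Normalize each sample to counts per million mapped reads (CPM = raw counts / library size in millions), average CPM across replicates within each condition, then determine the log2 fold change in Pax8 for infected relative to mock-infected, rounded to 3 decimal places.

-0.598

CPM(mock-infected rep1) = 8522 / 31.65 = 269.2575
CPM(mock-infected rep2) = 42992 / 12.66 = 3395.8926
CPM(infected rep1) = 12407 / 13.46 = 921.7682
CPM(infected rep2) = 72114 / 48.11 = 1498.9399
mean CPM(mock-infected) = 1832.5750; mean CPM(infected) = 1210.3541
Fold change = 1210.3541 / 1832.5750 = 0.66047
log2(0.66047) = -0.5984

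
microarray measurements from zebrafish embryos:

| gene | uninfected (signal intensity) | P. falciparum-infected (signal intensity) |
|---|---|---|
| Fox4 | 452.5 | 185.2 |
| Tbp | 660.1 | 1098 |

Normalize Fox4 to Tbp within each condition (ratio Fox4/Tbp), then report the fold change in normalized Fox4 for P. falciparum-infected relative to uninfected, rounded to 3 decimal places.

0.246

Fox4/Tbp (uninfected) = 452.5 / 660.1 = 0.6855
Fox4/Tbp (P. falciparum-infected) = 185.2 / 1098 = 0.16867
Fold change = 0.16867 / 0.6855 = 0.2461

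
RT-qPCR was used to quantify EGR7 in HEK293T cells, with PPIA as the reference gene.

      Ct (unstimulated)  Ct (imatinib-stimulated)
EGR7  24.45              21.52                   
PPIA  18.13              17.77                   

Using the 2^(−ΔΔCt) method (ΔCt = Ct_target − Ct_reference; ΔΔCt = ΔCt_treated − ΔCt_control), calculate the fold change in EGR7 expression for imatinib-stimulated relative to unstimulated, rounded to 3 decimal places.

5.938

ΔCt(unstimulated) = 24.450 − 18.130 = 6.320
ΔCt(imatinib-stimulated) = 21.520 − 17.770 = 3.750
ΔΔCt = 3.750 − 6.320 = -2.570
Fold change = 2^(−(-2.570)) = 2^2.570 = 5.9381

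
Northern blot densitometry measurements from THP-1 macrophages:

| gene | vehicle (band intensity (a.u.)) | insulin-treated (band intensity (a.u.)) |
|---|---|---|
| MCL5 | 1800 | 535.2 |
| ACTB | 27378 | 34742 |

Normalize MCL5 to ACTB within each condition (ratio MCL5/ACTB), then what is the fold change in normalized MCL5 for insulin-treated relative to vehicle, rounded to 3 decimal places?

MCL5/ACTB (vehicle) = 1800 / 27378 = 0.065746
MCL5/ACTB (insulin-treated) = 535.2 / 34742 = 0.015405
Fold change = 0.015405 / 0.065746 = 0.2343

0.234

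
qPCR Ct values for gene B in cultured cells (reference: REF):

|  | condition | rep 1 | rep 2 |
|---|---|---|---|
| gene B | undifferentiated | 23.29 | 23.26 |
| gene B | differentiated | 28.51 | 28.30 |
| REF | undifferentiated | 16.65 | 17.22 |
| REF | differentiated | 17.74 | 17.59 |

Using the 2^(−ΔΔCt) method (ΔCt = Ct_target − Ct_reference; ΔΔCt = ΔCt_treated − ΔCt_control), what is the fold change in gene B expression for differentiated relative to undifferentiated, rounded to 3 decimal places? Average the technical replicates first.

Mean Ct: gene B undifferentiated 23.275; gene B differentiated 28.405; REF undifferentiated 16.935; REF differentiated 17.665
ΔCt(undifferentiated) = 23.275 − 16.935 = 6.340
ΔCt(differentiated) = 28.405 − 17.665 = 10.740
ΔΔCt = 10.740 − 6.340 = 4.400
Fold change = 2^(−4.400) = 0.0474

0.047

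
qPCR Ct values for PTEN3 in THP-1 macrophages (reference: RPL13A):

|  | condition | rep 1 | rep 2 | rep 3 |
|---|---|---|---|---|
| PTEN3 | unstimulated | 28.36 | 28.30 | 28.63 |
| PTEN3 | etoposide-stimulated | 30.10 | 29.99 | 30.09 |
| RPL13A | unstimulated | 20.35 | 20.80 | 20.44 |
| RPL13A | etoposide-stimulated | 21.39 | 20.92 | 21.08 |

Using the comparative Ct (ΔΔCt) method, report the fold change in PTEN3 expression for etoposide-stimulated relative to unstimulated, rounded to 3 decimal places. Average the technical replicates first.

Mean Ct: PTEN3 unstimulated 28.430; PTEN3 etoposide-stimulated 30.060; RPL13A unstimulated 20.530; RPL13A etoposide-stimulated 21.130
ΔCt(unstimulated) = 28.430 − 20.530 = 7.900
ΔCt(etoposide-stimulated) = 30.060 − 21.130 = 8.930
ΔΔCt = 8.930 − 7.900 = 1.030
Fold change = 2^(−1.030) = 0.4897

0.490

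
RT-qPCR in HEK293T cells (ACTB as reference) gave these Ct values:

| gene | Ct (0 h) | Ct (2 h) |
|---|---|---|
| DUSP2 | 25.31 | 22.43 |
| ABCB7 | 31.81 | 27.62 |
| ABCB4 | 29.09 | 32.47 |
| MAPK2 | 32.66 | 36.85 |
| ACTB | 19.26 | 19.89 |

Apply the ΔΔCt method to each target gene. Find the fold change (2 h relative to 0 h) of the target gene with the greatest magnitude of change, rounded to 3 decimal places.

28.246

DUSP2: ΔΔCt = (22.43−19.89) − (25.31−19.26) = 2.54 − 6.05 = -3.51; fold change = 2^3.51 = 11.392
ABCB7: ΔΔCt = (27.62−19.89) − (31.81−19.26) = 7.73 − 12.55 = -4.82; fold change = 2^4.82 = 28.246
ABCB4: ΔΔCt = (32.47−19.89) − (29.09−19.26) = 12.58 − 9.83 = 2.75; fold change = 2^-2.75 = 0.149
MAPK2: ΔΔCt = (36.85−19.89) − (32.66−19.26) = 16.96 − 13.40 = 3.56; fold change = 2^-3.56 = 0.085
ABCB7 has the largest |ΔΔCt| = 4.82.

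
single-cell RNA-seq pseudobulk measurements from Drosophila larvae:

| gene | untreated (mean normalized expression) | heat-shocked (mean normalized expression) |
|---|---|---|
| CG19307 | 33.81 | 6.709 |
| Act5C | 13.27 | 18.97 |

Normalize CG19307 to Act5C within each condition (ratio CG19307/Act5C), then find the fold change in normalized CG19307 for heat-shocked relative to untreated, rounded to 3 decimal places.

0.139

CG19307/Act5C (untreated) = 33.81 / 13.27 = 2.5479
CG19307/Act5C (heat-shocked) = 6.709 / 18.97 = 0.35366
Fold change = 0.35366 / 2.5479 = 0.1388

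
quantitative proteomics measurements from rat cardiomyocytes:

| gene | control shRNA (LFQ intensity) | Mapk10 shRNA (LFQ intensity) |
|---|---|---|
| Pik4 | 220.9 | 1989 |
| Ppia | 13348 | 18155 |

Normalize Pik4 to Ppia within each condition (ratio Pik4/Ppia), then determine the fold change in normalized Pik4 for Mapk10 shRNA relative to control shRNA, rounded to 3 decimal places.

6.620

Pik4/Ppia (control shRNA) = 220.9 / 13348 = 0.016549
Pik4/Ppia (Mapk10 shRNA) = 1989 / 18155 = 0.10956
Fold change = 0.10956 / 0.016549 = 6.6200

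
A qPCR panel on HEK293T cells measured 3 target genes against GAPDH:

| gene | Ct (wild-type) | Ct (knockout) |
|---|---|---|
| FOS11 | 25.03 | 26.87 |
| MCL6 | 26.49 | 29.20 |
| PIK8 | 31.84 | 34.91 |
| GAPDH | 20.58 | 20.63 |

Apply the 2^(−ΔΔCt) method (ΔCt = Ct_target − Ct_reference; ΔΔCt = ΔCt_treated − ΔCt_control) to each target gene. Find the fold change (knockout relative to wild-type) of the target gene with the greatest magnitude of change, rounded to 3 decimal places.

FOS11: ΔΔCt = (26.87−20.63) − (25.03−20.58) = 6.24 − 4.45 = 1.79; fold change = 2^-1.79 = 0.289
MCL6: ΔΔCt = (29.20−20.63) − (26.49−20.58) = 8.57 − 5.91 = 2.66; fold change = 2^-2.66 = 0.158
PIK8: ΔΔCt = (34.91−20.63) − (31.84−20.58) = 14.28 − 11.26 = 3.02; fold change = 2^-3.02 = 0.123
PIK8 has the largest |ΔΔCt| = 3.02.

0.123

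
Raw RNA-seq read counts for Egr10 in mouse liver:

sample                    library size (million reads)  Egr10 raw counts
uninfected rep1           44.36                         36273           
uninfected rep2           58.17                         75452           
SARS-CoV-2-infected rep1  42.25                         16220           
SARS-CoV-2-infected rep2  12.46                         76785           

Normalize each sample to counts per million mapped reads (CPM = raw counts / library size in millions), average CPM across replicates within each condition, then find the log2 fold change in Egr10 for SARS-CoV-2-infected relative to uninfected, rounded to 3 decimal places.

CPM(uninfected rep1) = 36273 / 44.36 = 817.6961
CPM(uninfected rep2) = 75452 / 58.17 = 1297.0947
CPM(SARS-CoV-2-infected rep1) = 16220 / 42.25 = 383.9053
CPM(SARS-CoV-2-infected rep2) = 76785 / 12.46 = 6162.5201
mean CPM(uninfected) = 1057.3954; mean CPM(SARS-CoV-2-infected) = 3273.2127
Fold change = 3273.2127 / 1057.3954 = 3.09554
log2(3.09554) = 1.6302

1.630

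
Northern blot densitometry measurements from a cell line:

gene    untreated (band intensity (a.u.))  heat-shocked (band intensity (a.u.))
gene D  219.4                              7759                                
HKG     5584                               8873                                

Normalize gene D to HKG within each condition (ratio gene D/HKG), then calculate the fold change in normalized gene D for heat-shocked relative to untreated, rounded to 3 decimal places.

gene D/HKG (untreated) = 219.4 / 5584 = 0.039291
gene D/HKG (heat-shocked) = 7759 / 8873 = 0.87445
Fold change = 0.87445 / 0.039291 = 22.2558

22.256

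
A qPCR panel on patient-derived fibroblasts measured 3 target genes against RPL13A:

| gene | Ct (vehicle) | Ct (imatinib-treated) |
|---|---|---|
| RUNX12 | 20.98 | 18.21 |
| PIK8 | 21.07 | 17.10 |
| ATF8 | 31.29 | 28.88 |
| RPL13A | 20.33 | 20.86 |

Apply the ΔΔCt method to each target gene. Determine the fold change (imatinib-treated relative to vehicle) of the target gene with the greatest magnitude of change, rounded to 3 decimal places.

RUNX12: ΔΔCt = (18.21−20.86) − (20.98−20.33) = -2.65 − 0.65 = -3.30; fold change = 2^3.30 = 9.849
PIK8: ΔΔCt = (17.10−20.86) − (21.07−20.33) = -3.76 − 0.74 = -4.50; fold change = 2^4.50 = 22.627
ATF8: ΔΔCt = (28.88−20.86) − (31.29−20.33) = 8.02 − 10.96 = -2.94; fold change = 2^2.94 = 7.674
PIK8 has the largest |ΔΔCt| = 4.50.

22.627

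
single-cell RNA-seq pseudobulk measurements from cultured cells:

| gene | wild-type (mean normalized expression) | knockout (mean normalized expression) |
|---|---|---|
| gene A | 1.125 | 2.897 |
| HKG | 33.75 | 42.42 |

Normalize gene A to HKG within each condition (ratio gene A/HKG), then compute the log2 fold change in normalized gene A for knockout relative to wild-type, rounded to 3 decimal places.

1.035

gene A/HKG (wild-type) = 1.125 / 33.75 = 0.033333
gene A/HKG (knockout) = 2.897 / 42.42 = 0.068293
Fold change = 0.068293 / 0.033333 = 2.0488
log2(2.0488) = 1.0348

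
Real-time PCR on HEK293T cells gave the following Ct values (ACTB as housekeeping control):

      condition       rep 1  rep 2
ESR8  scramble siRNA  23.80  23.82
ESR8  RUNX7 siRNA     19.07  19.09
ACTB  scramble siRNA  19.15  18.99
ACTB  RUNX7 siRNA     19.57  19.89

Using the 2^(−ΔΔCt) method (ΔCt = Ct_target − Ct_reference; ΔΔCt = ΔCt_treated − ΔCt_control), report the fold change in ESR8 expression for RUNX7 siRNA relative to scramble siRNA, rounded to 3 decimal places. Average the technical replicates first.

Mean Ct: ESR8 scramble siRNA 23.810; ESR8 RUNX7 siRNA 19.080; ACTB scramble siRNA 19.070; ACTB RUNX7 siRNA 19.730
ΔCt(scramble siRNA) = 23.810 − 19.070 = 4.740
ΔCt(RUNX7 siRNA) = 19.080 − 19.730 = -0.650
ΔΔCt = -0.650 − 4.740 = -5.390
Fold change = 2^(−(-5.390)) = 2^5.390 = 41.9326

41.933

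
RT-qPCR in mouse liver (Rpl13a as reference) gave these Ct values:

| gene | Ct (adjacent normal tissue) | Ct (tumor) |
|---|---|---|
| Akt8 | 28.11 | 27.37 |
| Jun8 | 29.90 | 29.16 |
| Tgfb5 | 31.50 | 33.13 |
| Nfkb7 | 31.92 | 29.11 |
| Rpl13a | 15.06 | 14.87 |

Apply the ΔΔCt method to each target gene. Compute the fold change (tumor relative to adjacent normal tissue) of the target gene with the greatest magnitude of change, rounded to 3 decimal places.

6.148

Akt8: ΔΔCt = (27.37−14.87) − (28.11−15.06) = 12.50 − 13.05 = -0.55; fold change = 2^0.55 = 1.464
Jun8: ΔΔCt = (29.16−14.87) − (29.90−15.06) = 14.29 − 14.84 = -0.55; fold change = 2^0.55 = 1.464
Tgfb5: ΔΔCt = (33.13−14.87) − (31.50−15.06) = 18.26 − 16.44 = 1.82; fold change = 2^-1.82 = 0.283
Nfkb7: ΔΔCt = (29.11−14.87) − (31.92−15.06) = 14.24 − 16.86 = -2.62; fold change = 2^2.62 = 6.148
Nfkb7 has the largest |ΔΔCt| = 2.62.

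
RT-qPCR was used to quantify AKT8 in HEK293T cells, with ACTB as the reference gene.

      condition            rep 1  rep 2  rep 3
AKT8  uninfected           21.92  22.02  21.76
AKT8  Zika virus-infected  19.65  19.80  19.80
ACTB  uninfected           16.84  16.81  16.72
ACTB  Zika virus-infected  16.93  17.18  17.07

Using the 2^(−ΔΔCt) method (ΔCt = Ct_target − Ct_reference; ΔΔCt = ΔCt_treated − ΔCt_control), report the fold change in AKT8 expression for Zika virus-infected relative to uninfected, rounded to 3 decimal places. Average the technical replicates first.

Mean Ct: AKT8 uninfected 21.900; AKT8 Zika virus-infected 19.750; ACTB uninfected 16.790; ACTB Zika virus-infected 17.060
ΔCt(uninfected) = 21.900 − 16.790 = 5.110
ΔCt(Zika virus-infected) = 19.750 − 17.060 = 2.690
ΔΔCt = 2.690 − 5.110 = -2.420
Fold change = 2^(−(-2.420)) = 2^2.420 = 5.3517

5.352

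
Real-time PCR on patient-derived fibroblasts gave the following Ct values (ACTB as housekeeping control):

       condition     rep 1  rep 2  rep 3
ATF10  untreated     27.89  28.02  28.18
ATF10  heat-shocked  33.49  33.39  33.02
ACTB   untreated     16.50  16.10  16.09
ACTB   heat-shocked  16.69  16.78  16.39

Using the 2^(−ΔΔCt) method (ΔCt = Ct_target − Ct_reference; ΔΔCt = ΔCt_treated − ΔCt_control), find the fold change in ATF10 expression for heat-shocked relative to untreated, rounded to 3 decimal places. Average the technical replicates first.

0.034

Mean Ct: ATF10 untreated 28.030; ATF10 heat-shocked 33.300; ACTB untreated 16.230; ACTB heat-shocked 16.620
ΔCt(untreated) = 28.030 − 16.230 = 11.800
ΔCt(heat-shocked) = 33.300 − 16.620 = 16.680
ΔΔCt = 16.680 − 11.800 = 4.880
Fold change = 2^(−4.880) = 0.0340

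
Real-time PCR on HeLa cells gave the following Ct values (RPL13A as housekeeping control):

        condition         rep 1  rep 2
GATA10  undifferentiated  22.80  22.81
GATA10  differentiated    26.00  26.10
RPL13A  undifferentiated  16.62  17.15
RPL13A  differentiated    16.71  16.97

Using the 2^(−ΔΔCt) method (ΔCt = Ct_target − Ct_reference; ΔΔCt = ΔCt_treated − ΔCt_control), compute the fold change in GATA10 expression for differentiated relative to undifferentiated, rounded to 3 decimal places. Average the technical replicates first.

0.102

Mean Ct: GATA10 undifferentiated 22.805; GATA10 differentiated 26.050; RPL13A undifferentiated 16.885; RPL13A differentiated 16.840
ΔCt(undifferentiated) = 22.805 − 16.885 = 5.920
ΔCt(differentiated) = 26.050 − 16.840 = 9.210
ΔΔCt = 9.210 − 5.920 = 3.290
Fold change = 2^(−3.290) = 0.1022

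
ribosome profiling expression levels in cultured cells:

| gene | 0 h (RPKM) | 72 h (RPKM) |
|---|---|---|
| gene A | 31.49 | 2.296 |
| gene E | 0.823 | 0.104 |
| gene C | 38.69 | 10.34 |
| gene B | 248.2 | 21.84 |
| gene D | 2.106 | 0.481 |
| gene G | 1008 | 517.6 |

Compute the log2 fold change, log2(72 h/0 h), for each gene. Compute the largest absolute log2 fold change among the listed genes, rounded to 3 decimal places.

log2(2.296/31.49) = -3.778  (gene A)
log2(0.104/0.823) = -2.984  (gene E)
log2(10.34/38.69) = -1.904  (gene C)
log2(21.84/248.2) = -3.506  (gene B)
log2(0.481/2.106) = -2.130  (gene D)
log2(517.6/1008) = -0.962  (gene G)
The largest magnitude belongs to gene A.

3.778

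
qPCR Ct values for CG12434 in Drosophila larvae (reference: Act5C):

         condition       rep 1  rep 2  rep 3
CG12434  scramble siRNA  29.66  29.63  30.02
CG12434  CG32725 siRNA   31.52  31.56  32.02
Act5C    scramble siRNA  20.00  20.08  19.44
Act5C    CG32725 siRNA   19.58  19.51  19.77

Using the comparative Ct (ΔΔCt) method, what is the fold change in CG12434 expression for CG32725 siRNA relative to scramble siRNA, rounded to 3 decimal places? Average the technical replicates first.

Mean Ct: CG12434 scramble siRNA 29.770; CG12434 CG32725 siRNA 31.700; Act5C scramble siRNA 19.840; Act5C CG32725 siRNA 19.620
ΔCt(scramble siRNA) = 29.770 − 19.840 = 9.930
ΔCt(CG32725 siRNA) = 31.700 − 19.620 = 12.080
ΔΔCt = 12.080 − 9.930 = 2.150
Fold change = 2^(−2.150) = 0.2253

0.225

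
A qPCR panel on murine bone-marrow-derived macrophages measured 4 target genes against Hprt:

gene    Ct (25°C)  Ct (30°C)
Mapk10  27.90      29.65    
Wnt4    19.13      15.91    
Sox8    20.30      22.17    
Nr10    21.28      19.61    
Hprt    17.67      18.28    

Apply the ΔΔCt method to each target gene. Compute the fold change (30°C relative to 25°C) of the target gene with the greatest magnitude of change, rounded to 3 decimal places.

14.221

Mapk10: ΔΔCt = (29.65−18.28) − (27.90−17.67) = 11.37 − 10.23 = 1.14; fold change = 2^-1.14 = 0.454
Wnt4: ΔΔCt = (15.91−18.28) − (19.13−17.67) = -2.37 − 1.46 = -3.83; fold change = 2^3.83 = 14.221
Sox8: ΔΔCt = (22.17−18.28) − (20.30−17.67) = 3.89 − 2.63 = 1.26; fold change = 2^-1.26 = 0.418
Nr10: ΔΔCt = (19.61−18.28) − (21.28−17.67) = 1.33 − 3.61 = -2.28; fold change = 2^2.28 = 4.857
Wnt4 has the largest |ΔΔCt| = 3.83.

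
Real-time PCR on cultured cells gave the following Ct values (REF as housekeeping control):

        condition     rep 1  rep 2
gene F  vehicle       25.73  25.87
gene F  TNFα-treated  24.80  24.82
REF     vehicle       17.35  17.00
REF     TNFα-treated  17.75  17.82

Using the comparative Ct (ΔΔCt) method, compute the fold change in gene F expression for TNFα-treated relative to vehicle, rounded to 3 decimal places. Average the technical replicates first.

3.031

Mean Ct: gene F vehicle 25.800; gene F TNFα-treated 24.810; REF vehicle 17.175; REF TNFα-treated 17.785
ΔCt(vehicle) = 25.800 − 17.175 = 8.625
ΔCt(TNFα-treated) = 24.810 − 17.785 = 7.025
ΔΔCt = 7.025 − 8.625 = -1.600
Fold change = 2^(−(-1.600)) = 2^1.600 = 3.0314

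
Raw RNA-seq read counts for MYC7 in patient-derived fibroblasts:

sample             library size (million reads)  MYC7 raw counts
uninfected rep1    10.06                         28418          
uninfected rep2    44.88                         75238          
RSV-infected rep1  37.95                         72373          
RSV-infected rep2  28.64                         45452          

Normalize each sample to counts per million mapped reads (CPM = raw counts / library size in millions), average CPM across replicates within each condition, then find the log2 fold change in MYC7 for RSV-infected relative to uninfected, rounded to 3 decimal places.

CPM(uninfected rep1) = 28418 / 10.06 = 2824.8509
CPM(uninfected rep2) = 75238 / 44.88 = 1676.4260
CPM(RSV-infected rep1) = 72373 / 37.95 = 1907.0619
CPM(RSV-infected rep2) = 45452 / 28.64 = 1587.0112
mean CPM(uninfected) = 2250.6385; mean CPM(RSV-infected) = 1747.0365
Fold change = 1747.0365 / 2250.6385 = 0.77624
log2(0.77624) = -0.3654

-0.365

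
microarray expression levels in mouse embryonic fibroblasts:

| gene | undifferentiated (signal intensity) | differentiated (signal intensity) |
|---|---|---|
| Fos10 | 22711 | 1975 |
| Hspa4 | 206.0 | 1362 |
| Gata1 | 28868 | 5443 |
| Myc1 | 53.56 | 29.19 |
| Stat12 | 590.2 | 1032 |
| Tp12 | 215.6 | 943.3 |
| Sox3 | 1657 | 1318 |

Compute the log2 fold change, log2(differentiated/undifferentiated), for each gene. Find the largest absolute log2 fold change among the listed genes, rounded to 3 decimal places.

3.523

log2(1975/22711) = -3.523  (Fos10)
log2(1362/206.0) = 2.725  (Hspa4)
log2(5443/28868) = -2.407  (Gata1)
log2(29.19/53.56) = -0.876  (Myc1)
log2(1032/590.2) = 0.806  (Stat12)
log2(943.3/215.6) = 2.129  (Tp12)
log2(1318/1657) = -0.330  (Sox3)
The largest magnitude belongs to Fos10.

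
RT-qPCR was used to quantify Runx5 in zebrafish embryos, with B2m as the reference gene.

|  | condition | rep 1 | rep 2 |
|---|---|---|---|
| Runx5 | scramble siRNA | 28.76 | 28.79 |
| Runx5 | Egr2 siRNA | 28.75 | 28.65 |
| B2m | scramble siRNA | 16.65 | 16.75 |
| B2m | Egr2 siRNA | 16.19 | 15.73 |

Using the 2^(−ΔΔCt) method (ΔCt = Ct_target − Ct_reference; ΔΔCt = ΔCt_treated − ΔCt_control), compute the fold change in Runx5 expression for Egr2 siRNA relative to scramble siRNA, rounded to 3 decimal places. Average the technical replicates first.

Mean Ct: Runx5 scramble siRNA 28.775; Runx5 Egr2 siRNA 28.700; B2m scramble siRNA 16.700; B2m Egr2 siRNA 15.960
ΔCt(scramble siRNA) = 28.775 − 16.700 = 12.075
ΔCt(Egr2 siRNA) = 28.700 − 15.960 = 12.740
ΔΔCt = 12.740 − 12.075 = 0.665
Fold change = 2^(−0.665) = 0.6307

0.631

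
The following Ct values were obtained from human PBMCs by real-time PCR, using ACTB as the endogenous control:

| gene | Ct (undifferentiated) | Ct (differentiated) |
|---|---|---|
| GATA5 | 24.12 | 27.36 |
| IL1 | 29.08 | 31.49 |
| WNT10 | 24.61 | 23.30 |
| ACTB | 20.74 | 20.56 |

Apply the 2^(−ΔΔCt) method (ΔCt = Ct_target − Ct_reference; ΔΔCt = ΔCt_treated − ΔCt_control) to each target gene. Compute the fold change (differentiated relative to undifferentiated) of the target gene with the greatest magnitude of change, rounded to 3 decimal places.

0.093

GATA5: ΔΔCt = (27.36−20.56) − (24.12−20.74) = 6.80 − 3.38 = 3.42; fold change = 2^-3.42 = 0.093
IL1: ΔΔCt = (31.49−20.56) − (29.08−20.74) = 10.93 − 8.34 = 2.59; fold change = 2^-2.59 = 0.166
WNT10: ΔΔCt = (23.30−20.56) − (24.61−20.74) = 2.74 − 3.87 = -1.13; fold change = 2^1.13 = 2.189
GATA5 has the largest |ΔΔCt| = 3.42.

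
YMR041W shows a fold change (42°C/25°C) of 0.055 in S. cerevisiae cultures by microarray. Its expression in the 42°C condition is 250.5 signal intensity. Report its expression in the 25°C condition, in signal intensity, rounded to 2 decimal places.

4554.55

25°C expression = 250.5 / 0.055 = 4554.55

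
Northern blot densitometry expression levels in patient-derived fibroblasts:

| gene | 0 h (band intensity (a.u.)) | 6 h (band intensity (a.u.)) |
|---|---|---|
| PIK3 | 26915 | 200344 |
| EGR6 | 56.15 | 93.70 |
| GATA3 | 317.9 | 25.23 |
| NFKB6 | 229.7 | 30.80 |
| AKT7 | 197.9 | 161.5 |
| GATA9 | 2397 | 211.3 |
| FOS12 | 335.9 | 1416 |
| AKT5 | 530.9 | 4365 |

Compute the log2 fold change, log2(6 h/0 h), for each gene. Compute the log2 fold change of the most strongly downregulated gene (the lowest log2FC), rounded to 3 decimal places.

-3.655

log2(200344/26915) = 2.896  (PIK3)
log2(93.70/56.15) = 0.739  (EGR6)
log2(25.23/317.9) = -3.655  (GATA3)
log2(30.80/229.7) = -2.899  (NFKB6)
log2(161.5/197.9) = -0.293  (AKT7)
log2(211.3/2397) = -3.504  (GATA9)
log2(1416/335.9) = 2.076  (FOS12)
log2(4365/530.9) = 3.039  (AKT5)
GATA3 is most strongly downregulated.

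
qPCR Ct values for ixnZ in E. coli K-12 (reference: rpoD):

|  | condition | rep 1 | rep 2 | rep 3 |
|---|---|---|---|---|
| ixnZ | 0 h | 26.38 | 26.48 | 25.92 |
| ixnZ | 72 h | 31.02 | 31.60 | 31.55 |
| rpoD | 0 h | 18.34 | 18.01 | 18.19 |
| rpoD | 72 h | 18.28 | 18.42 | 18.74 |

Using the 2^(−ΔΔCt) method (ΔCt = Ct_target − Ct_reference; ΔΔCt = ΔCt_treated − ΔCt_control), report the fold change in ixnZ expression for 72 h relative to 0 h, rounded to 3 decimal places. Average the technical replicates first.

Mean Ct: ixnZ 0 h 26.260; ixnZ 72 h 31.390; rpoD 0 h 18.180; rpoD 72 h 18.480
ΔCt(0 h) = 26.260 − 18.180 = 8.080
ΔCt(72 h) = 31.390 − 18.480 = 12.910
ΔΔCt = 12.910 − 8.080 = 4.830
Fold change = 2^(−4.830) = 0.0352

0.035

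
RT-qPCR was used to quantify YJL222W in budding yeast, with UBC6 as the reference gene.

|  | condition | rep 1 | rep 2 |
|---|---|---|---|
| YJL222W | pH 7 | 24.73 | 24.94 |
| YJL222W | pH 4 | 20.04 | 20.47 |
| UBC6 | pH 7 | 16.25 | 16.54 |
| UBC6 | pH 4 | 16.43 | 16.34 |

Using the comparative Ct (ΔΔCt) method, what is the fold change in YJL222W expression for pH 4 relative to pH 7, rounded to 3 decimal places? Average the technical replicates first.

Mean Ct: YJL222W pH 7 24.835; YJL222W pH 4 20.255; UBC6 pH 7 16.395; UBC6 pH 4 16.385
ΔCt(pH 7) = 24.835 − 16.395 = 8.440
ΔCt(pH 4) = 20.255 − 16.385 = 3.870
ΔΔCt = 3.870 − 8.440 = -4.570
Fold change = 2^(−(-4.570)) = 2^4.570 = 23.7524

23.752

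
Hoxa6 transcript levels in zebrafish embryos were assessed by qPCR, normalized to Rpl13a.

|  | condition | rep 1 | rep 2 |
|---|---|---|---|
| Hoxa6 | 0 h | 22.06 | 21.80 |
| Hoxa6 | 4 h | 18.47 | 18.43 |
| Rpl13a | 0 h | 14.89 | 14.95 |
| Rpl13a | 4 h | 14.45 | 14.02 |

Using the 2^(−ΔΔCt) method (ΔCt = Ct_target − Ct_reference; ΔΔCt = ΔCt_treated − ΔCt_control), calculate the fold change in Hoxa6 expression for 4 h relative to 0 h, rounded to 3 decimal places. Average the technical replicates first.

Mean Ct: Hoxa6 0 h 21.930; Hoxa6 4 h 18.450; Rpl13a 0 h 14.920; Rpl13a 4 h 14.235
ΔCt(0 h) = 21.930 − 14.920 = 7.010
ΔCt(4 h) = 18.450 − 14.235 = 4.215
ΔΔCt = 4.215 − 7.010 = -2.795
Fold change = 2^(−(-2.795)) = 2^2.795 = 6.9403

6.940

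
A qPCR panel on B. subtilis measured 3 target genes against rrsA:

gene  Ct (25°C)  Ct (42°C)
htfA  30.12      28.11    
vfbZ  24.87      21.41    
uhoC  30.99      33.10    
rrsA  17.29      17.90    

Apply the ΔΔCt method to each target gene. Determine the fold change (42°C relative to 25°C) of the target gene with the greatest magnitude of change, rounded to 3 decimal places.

htfA: ΔΔCt = (28.11−17.90) − (30.12−17.29) = 10.21 − 12.83 = -2.62; fold change = 2^2.62 = 6.148
vfbZ: ΔΔCt = (21.41−17.90) − (24.87−17.29) = 3.51 − 7.58 = -4.07; fold change = 2^4.07 = 16.795
uhoC: ΔΔCt = (33.10−17.90) − (30.99−17.29) = 15.20 − 13.70 = 1.50; fold change = 2^-1.50 = 0.354
vfbZ has the largest |ΔΔCt| = 4.07.

16.795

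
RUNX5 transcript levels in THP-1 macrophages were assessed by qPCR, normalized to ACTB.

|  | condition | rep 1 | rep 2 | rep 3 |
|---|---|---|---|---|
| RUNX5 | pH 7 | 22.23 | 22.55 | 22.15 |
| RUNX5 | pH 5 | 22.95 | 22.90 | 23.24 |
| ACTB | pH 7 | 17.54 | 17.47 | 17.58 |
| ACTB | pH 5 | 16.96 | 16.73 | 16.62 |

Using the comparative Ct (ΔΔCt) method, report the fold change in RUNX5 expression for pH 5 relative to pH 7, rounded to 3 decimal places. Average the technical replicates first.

0.358

Mean Ct: RUNX5 pH 7 22.310; RUNX5 pH 5 23.030; ACTB pH 7 17.530; ACTB pH 5 16.770
ΔCt(pH 7) = 22.310 − 17.530 = 4.780
ΔCt(pH 5) = 23.030 − 16.770 = 6.260
ΔΔCt = 6.260 − 4.780 = 1.480
Fold change = 2^(−1.480) = 0.3585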